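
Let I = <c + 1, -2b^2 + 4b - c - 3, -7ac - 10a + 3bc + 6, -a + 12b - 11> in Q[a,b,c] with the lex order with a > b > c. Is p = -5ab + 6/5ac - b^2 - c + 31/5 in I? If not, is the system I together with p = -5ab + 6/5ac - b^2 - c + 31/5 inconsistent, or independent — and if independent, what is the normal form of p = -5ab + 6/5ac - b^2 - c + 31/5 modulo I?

-5ab + 6/5ac - b^2 - c + 31/5 lies in I (it reduces to 0).

First compute the reduced Gröbner basis of I by Buchberger's algorithm.
f_1 = c + 1, LT = c.
f_2 = -2b^2 + 4b - c - 3, LT = b^2.
f_3 = -7ac - 10a + 3bc + 6, LT = ac.
f_4 = -a + 12b - 11, LT = a.

S(f_1,f_3): lcm = ac. S = -3/7a + 3/7bc + 6/7.
  reduce S modulo (f_1, f_2, f_3, f_4):
  remainder -39/7b + 39/7 ≠ 0; add h_5 = -39/7b + 39/7 to the basis.

The other S-polynomials (S(f_1,f_2), S(f_1,f_4), S(f_2,f_3), S(f_2,f_4), S(f_3,f_4), S(f_1,h_5), S(f_2,h_5), S(f_3,h_5), S(f_4,h_5)) all reduce to 0 modulo the current basis, so we have a Gröbner basis.
Inter-reduce: drop elements whose leading term is divisible by another's, tail-reduce, and make monic.
Reduced Gröbner basis: {a - 1, b - 1, c + 1}.
Label its elements g_1 = a - 1, g_2 = b - 1, g_3 = c + 1.

Reduce p = -5ab + 6/5ac - b^2 - c + 31/5 modulo G:
  leading term ab: subtract (-5b)·g_1 from -5ab + 6/5ac - b^2 - c + 31/5 → 6/5ac - b^2 - 5b - c + 31/5
  leading term ac: subtract (6/5c)·g_1 from 6/5ac - b^2 - 5b - c + 31/5 → -b^2 - 5b + 1/5c + 31/5
  leading term b^2: subtract (-b)·g_2 from -b^2 - 5b + 1/5c + 31/5 → -6b + 1/5c + 31/5
  leading term b: subtract (-6)·g_2 from -6b + 1/5c + 31/5 → 1/5c + 1/5
  leading term c: subtract (1/5)·g_3 from 1/5c + 1/5 → 0
  normal form = 0.
Since the normal form is 0, p ∈ I.

The remainder on division by a Gröbner basis is unique — it is the normal form.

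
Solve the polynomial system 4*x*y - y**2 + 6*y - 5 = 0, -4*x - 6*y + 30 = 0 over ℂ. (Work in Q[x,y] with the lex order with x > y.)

Compute a lex Gröbner basis by Buchberger's algorithm.
f_1 = 4*x*y - y**2 + 6*y - 5, LT = x*y.
f_2 = -4*x - 6*y + 30, LT = x.

S(f_1,f_2): lcm = x*y. S = -7/4*y**2 + 9*y - 5/4.
  leading term y**2: no divisor's leading term divides it; move -7/4*y**2 to the remainder.
  leading term y: no divisor's leading term divides it; move 9*y to the remainder.
  leading term 1: no divisor's leading term divides it; move -5/4 to the remainder.
  remainder -7/4*y**2 + 9*y - 5/4 ≠ 0; add h_3 = -7/4*y**2 + 9*y - 5/4 to the basis.

S(f_1,h_3): lcm = x*y**2. S = 36/7*x*y - 5/7*x - 1/4*y**3 + 3/2*y**2 - 5/4*y.
  leading term x*y: subtract (9/7)·f_1 from 36/7*x*y - 5/7*x - 1/4*y**3 + 3/2*y**2 - 5/4*y → -5/7*x - 1/4*y**3 + 39/14*y**2 - 251/28*y + 45/7
  leading term x: subtract (5/28)·f_2 from -5/7*x - 1/4*y**3 + 39/14*y**2 - 251/28*y + 45/7 → -1/4*y**3 + 39/14*y**2 - 221/28*y + 15/14
  leading term y**3: subtract (1/7*y)·h_3 from -1/4*y**3 + 39/14*y**2 - 221/28*y + 15/14 → 3/2*y**2 - 54/7*y + 15/14
  leading term y**2: subtract (-6/7)·h_3 from 3/2*y**2 - 54/7*y + 15/14 → 0
  remainder 0.

S(f_2,h_3): leading monomials are coprime, so the S-polynomial reduces to 0 (Buchberger's first criterion).
Every S-polynomial of the final basis reduces to 0, so we have a Gröbner basis.
Inter-reduce: drop elements whose leading term is divisible by another's, tail-reduce, and make monic.
Reduced Gröbner basis: {x + 3/2*y - 15/2, y**2 - 36/7*y + 5/7}.

A lex Gröbner basis eliminates variables successively. Here y**2 - 36/7*y + 5/7 depends only on y, with roots {1/7, 5}; lifting each root through the earlier basis elements recovers the full solutions.
  y = 1/7: the earlier basis element becomes x - 51/7 = 0, giving x = 51/7 — point (51/7, 1/7).
  y = 5: the earlier basis element becomes x = 0, giving x = 0 — point (0, 5).
Check: every point annihilates each of the original generators.
This is the nonlinear analogue of row-reducing a linear system.

{(51/7, 1/7), (0, 5)}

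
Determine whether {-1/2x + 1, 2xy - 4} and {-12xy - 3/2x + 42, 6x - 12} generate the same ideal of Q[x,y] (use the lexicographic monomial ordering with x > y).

Since reduced Gröbner bases are canonical representatives of ideals under a given ordering, it suffices to compute and compare them.
Buchberger on the first generating set:
f_1 = -1/2x + 1, LT = x.
f_2 = 2xy - 4, LT = xy.

S(f_1,f_2): lcm = xy. S = -2y + 2.
  leading term y: no divisor's leading term divides it; move -2y to the remainder.
  leading term 1: no divisor's leading term divides it; move 2 to the remainder.
  remainder -2y + 2 ≠ 0; add g_3 = -2y + 2 to the basis.

The other S-polynomials (S(f_1,g_3), S(f_2,g_3)) all reduce to 0 modulo the current basis, so we have a Gröbner basis.
Inter-reduce: drop elements whose leading term is divisible by another's, tail-reduce, and make monic.
Reduced Gröbner basis: {x - 2, y - 1}.

Buchberger on the second generating set:
h_1 = -12xy - 3/2x + 42, LT = xy.
h_2 = 6x - 12, LT = x.

S(h_1,h_2): lcm = xy. S = 1/8x + 2y - 7/2.
  leading term x: subtract (1/48)·h_2 from 1/8x + 2y - 7/2 → 2y - 13/4
  leading term y: no divisor's leading term divides it; move 2y to the remainder.
  leading term 1: no divisor's leading term divides it; move -13/4 to the remainder.
  remainder 2y - 13/4 ≠ 0; add k_3 = 2y - 13/4 to the basis.

The other S-polynomials (S(h_1,k_3), S(h_2,k_3)) all reduce to 0 modulo the current basis, so we have a Gröbner basis.
Inter-reduce: drop elements whose leading term is divisible by another's, tail-reduce, and make monic.
Reduced Gröbner basis: {x - 2, y - 13/8}.

These differ, so the ideals are not equal.
The same test decides containment: I ⊆ J iff every generator of I reduces to 0 modulo a Gröbner basis of J.

No, the ideals differ.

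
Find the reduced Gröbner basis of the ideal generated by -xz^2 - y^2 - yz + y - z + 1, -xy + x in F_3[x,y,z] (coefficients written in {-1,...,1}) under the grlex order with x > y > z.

The reduced Gröbner basis is the canonical form of the ideal for this ordering.

f_1 = -xz^2 - y^2 - yz + y - z + 1, LT = xz^2.
f_2 = -xy + x, LT = xy.

S(f_1,f_2): lcm = xyz^2. S = xz^2 + y^3 + y^2z - y^2 + yz - y.
  reduce S modulo (f_1, f_2):
  remainder y^3 + y^2z + y^2 - z + 1 ≠ 0; add g_3 = y^3 + y^2z + y^2 - z + 1 to the basis.

The other S-polynomials (S(f_1,g_3), S(f_2,g_3)) all reduce to 0 modulo the current basis, so we have a Gröbner basis.

G = {xz^2 + y^2 + yz - y + z - 1, y^3 + y^2z + y^2 - z + 1, xy - x}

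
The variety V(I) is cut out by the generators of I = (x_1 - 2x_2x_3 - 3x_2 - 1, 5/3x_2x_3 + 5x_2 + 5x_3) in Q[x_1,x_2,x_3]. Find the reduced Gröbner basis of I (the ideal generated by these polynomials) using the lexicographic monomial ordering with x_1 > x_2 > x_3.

f_1 = x_1 - 2x_2x_3 - 3x_2 - 1, LT = x_1.
f_2 = 5/3x_2x_3 + 5x_2 + 5x_3, LT = x_2x_3.

The S-polynomials (S(f_1,f_2)) all reduce to 0 modulo the current basis, so we have a Gröbner basis.

G = {x_1 + 3x_2 + 6x_3 - 1, x_2x_3 + 3x_2 + 3x_3}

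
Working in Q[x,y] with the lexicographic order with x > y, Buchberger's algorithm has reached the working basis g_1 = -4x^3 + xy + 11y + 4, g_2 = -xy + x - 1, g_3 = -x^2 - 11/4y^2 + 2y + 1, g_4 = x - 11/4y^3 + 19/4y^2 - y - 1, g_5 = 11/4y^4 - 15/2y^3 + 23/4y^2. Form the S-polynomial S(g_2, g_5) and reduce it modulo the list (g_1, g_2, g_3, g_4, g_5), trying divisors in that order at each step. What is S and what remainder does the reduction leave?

lcm(LM(g_2), LM(g_5)) = xy^4.
S = (lcm/LT(g_2))·g_2 − (lcm/LT(g_5))·g_5 = 19/11xy^3 - 23/11xy^2 + y^3.
Reduce S modulo (g_1, g_2, g_3, g_4, g_5) in that order:
  leading term xy^3: subtract (-19/11y^2)·g_2 from 19/11xy^3 - 23/11xy^2 + y^3 → -4/11xy^2 + y^3 - 19/11y^2
  leading term xy^2: subtract (4/11y)·g_2 from -4/11xy^2 + y^3 - 19/11y^2 → -4/11xy + y^3 - 19/11y^2 + 4/11y
  leading term xy: subtract (4/11)·g_2 from -4/11xy + y^3 - 19/11y^2 + 4/11y → -4/11x + y^3 - 19/11y^2 + 4/11y + 4/11
  leading term x: subtract (-4/11)·g_4 from -4/11x + y^3 - 19/11y^2 + 4/11y + 4/11 → 0
The remainder is 0, so this S-polynomial contributes no new basis element.

S(g_2, g_5) = 19/11xy^3 - 23/11xy^2 + y^3; remainder on division = 0.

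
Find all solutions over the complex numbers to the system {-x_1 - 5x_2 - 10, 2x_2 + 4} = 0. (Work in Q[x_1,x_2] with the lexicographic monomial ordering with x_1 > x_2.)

Compute a lex Gröbner basis by Buchberger's algorithm.
f_1 = -x_1 - 5x_2 - 10, LT = x_1.
f_2 = 2x_2 + 4, LT = x_2.

The S-polynomials (S(f_1,f_2)) all reduce to 0 modulo the current basis, so we have a Gröbner basis.
Inter-reduce: drop elements whose leading term is divisible by another's, tail-reduce, and make monic.
Reduced Gröbner basis: {x_1, x_2 + 2}.

The lex basis is triangular: the last element involves only x_2. Solving x_2 + 2 = 0 gives x_2 ∈ {-2}; substituting each value into the earlier elements determines the remaining variables.
  x_2 = -2: the earlier basis element becomes x_1 = 0, giving x_1 = 0 — point (0, -2).
Check: every point annihilates each of the original generators.

{(0, -2)}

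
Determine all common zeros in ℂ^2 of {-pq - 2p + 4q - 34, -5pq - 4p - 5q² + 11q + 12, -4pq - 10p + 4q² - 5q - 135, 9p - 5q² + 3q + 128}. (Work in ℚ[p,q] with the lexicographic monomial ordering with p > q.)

{(-2, 5)}

Compute a lex Gröbner basis by Buchberger's algorithm.
f_1 = -pq - 2p + 4q - 34, LT = pq.
f_2 = -5pq - 4p - 5q² + 11q + 12, LT = pq.
f_3 = -4pq - 10p + 4q² - 5q - 135, LT = pq.
f_4 = 9p - 5q² + 3q + 128, LT = p.

S(f_1,f_2): lcm = pq. S = 6/5p - q² - 9/5q + 182/5.
  leading term p: subtract (2/15)·f_4 from 6/5p - q² - 9/5q + 182/5 → -⅓q² - 11/5q + 58/3
  leading term q²: no divisor's leading term divides it; move -⅓q² to the remainder.
  leading term q: no divisor's leading term divides it; move -11/5q to the remainder.
  leading term 1: no divisor's leading term divides it; move 58/3 to the remainder.
  remainder -⅓q² - 11/5q + 58/3 ≠ 0; add h_5 = -⅓q² - 11/5q + 58/3 to the basis.

S(f_1,f_3): lcm = pq. S = -½p + q² - 21/4q + ¼.
  leading term p: subtract (-1/18)·f_4 from -½p + q² - 21/4q + ¼ → 13/18q² - 61/12q + 265/36
  leading term q²: subtract (-13/6)·h_5 from 13/18q² - 61/12q + 265/36 → -197/20q + 197/4
  leading term q: no divisor's leading term divides it; move -197/20q to the remainder.
  leading term 1: no divisor's leading term divides it; move 197/4 to the remainder.
  remainder -197/20q + 197/4 ≠ 0; add h_6 = -197/20q + 197/4 to the basis.

The other S-polynomials (S(f_1,f_4), S(f_2,f_3), S(f_2,f_4), S(f_3,f_4), S(f_1,h_5), S(f_2,h_5), S(f_3,h_5), S(f_4,h_5), S(f_1,h_6), S(f_2,h_6), S(f_3,h_6), S(f_4,h_6), S(h_5,h_6)) all reduce to 0 modulo the current basis, so we have a Gröbner basis.
Inter-reduce: drop elements whose leading term is divisible by another's, tail-reduce, and make monic.
Reduced Gröbner basis: {p + 2, q - 5}.

A lex Gröbner basis eliminates variables successively. Here q - 5 depends only on q, with roots {5}; lifting each root through the earlier basis elements recovers the full solutions.
  q = 5: the earlier basis element becomes p + 2 = 0, giving p = -2 — point (-2, 5).
Substituting each solution back into the original system confirms all equations vanish.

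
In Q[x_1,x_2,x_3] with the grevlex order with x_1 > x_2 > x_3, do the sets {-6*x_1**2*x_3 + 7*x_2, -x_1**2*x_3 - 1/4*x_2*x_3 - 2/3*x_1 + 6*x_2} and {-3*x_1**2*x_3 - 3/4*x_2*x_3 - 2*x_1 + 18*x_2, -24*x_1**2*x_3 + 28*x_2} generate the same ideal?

Yes, the ideals are equal.

Two ideals are equal iff their reduced Gröbner bases coincide (the reduced basis is unique for a fixed ordering).
Buchberger on the first generating set:
f_1 = -6*x_1**2*x_3 + 7*x_2, LT = x_1**2*x_3.
f_2 = -x_1**2*x_3 - 1/4*x_2*x_3 - 2/3*x_1 + 6*x_2, LT = x_1**2*x_3.

S(f_1,f_2): lcm = x_1**2*x_3. S = -1/4*x_2*x_3 - 2/3*x_1 + 29/6*x_2.
  leading term x_2*x_3: no divisor's leading term divides it; move -1/4*x_2*x_3 to the remainder.
  leading term x_1: no divisor's leading term divides it; move -2/3*x_1 to the remainder.
  leading term x_2: no divisor's leading term divides it; move 29/6*x_2 to the remainder.
  remainder -1/4*x_2*x_3 - 2/3*x_1 + 29/6*x_2 ≠ 0; add g_3 = -1/4*x_2*x_3 - 2/3*x_1 + 29/6*x_2 to the basis.

S(f_1,g_3): lcm = x_1**2*x_2*x_3. S = -8/3*x_1**3 + 58/3*x_1**2*x_2 - 7/6*x_2**2.
  leading term x_1**3: no divisor's leading term divides it; move -8/3*x_1**3 to the remainder.
  leading term x_1**2*x_2: no divisor's leading term divides it; move 58/3*x_1**2*x_2 to the remainder.
  leading term x_2**2: no divisor's leading term divides it; move -7/6*x_2**2 to the remainder.
  remainder -8/3*x_1**3 + 58/3*x_1**2*x_2 - 7/6*x_2**2 ≠ 0; add g_4 = -8/3*x_1**3 + 58/3*x_1**2*x_2 - 7/6*x_2**2 to the basis.

The other S-polynomials (S(f_2,g_3), S(f_1,g_4), S(f_2,g_4), S(g_3,g_4)) all reduce to 0 modulo the current basis, so we have a Gröbner basis.
Inter-reduce: drop elements whose leading term is divisible by another's, tail-reduce, and make monic.
Reduced Gröbner basis: {x_1**3 - 29/4*x_1**2*x_2 + 7/16*x_2**2, x_1**2*x_3 - 7/6*x_2, x_2*x_3 + 8/3*x_1 - 58/3*x_2}.

Buchberger on the second generating set:
h_1 = -3*x_1**2*x_3 - 3/4*x_2*x_3 - 2*x_1 + 18*x_2, LT = x_1**2*x_3.
h_2 = -24*x_1**2*x_3 + 28*x_2, LT = x_1**2*x_3.

S(h_1,h_2): lcm = x_1**2*x_3. S = 1/4*x_2*x_3 + 2/3*x_1 - 29/6*x_2.
  leading term x_2*x_3: no divisor's leading term divides it; move 1/4*x_2*x_3 to the remainder.
  leading term x_1: no divisor's leading term divides it; move 2/3*x_1 to the remainder.
  leading term x_2: no divisor's leading term divides it; move -29/6*x_2 to the remainder.
  remainder 1/4*x_2*x_3 + 2/3*x_1 - 29/6*x_2 ≠ 0; add k_3 = 1/4*x_2*x_3 + 2/3*x_1 - 29/6*x_2 to the basis.

S(h_1,k_3): lcm = x_1**2*x_2*x_3. S = -8/3*x_1**3 + 58/3*x_1**2*x_2 + 1/4*x_2**2*x_3 + 2/3*x_1*x_2 - 6*x_2**2.
  leading term x_1**3: no divisor's leading term divides it; move -8/3*x_1**3 to the remainder.
  leading term x_1**2*x_2: no divisor's leading term divides it; move 58/3*x_1**2*x_2 to the remainder.
  leading term x_2**2*x_3: subtract (x_2)·k_3 from 1/4*x_2**2*x_3 + 2/3*x_1*x_2 - 6*x_2**2 → -7/6*x_2**2
  leading term x_2**2: no divisor's leading term divides it; move -7/6*x_2**2 to the remainder.
  remainder -8/3*x_1**3 + 58/3*x_1**2*x_2 - 7/6*x_2**2 ≠ 0; add k_4 = -8/3*x_1**3 + 58/3*x_1**2*x_2 - 7/6*x_2**2 to the basis.

The other S-polynomials (S(h_2,k_3), S(h_1,k_4), S(h_2,k_4), S(k_3,k_4)) all reduce to 0 modulo the current basis, so we have a Gröbner basis.
Inter-reduce: drop elements whose leading term is divisible by another's, tail-reduce, and make monic.
Reduced Gröbner basis: {x_1**3 - 29/4*x_1**2*x_2 + 7/16*x_2**2, x_1**2*x_3 - 7/6*x_2, x_2*x_3 + 8/3*x_1 - 58/3*x_2}.

The two bases agree; hence the ideals are identical.
The choice of monomial ordering does not affect the verdict — as long as both bases are computed under the same ordering, their equality decides ideal equality.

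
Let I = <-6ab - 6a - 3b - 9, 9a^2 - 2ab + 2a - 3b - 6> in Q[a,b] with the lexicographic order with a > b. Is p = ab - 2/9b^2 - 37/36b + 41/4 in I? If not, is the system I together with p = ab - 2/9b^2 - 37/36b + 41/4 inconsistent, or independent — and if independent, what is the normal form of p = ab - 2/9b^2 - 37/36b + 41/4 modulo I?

First compute the reduced Gröbner basis of I by Buchberger's algorithm.
f_1 = -6ab - 6a - 3b - 9, LT = ab.
f_2 = 9a^2 - 2ab + 2a - 3b - 6, LT = a^2.

S(f_1,f_2): lcm = a^2b. S = a^2 + 2/9ab^2 + 5/18ab + 3/2a + 1/3b^2 + 2/3b.
  leading term a^2: subtract (1/9)·f_2 from a^2 + 2/9ab^2 + 5/18ab + 3/2a + 1/3b^2 + 2/3b → 2/9ab^2 + 1/2ab + 23/18a + 1/3b^2 + b + 2/3
  leading term ab^2: subtract (-1/27b)·f_1 from 2/9ab^2 + 1/2ab + 23/18a + 1/3b^2 + b + 2/3 → 5/18ab + 23/18a + 2/9b^2 + 2/3b + 2/3
  leading term ab: subtract (-5/108)·f_1 from 5/18ab + 23/18a + 2/9b^2 + 2/3b + 2/3 → a + 2/9b^2 + 19/36b + 1/4
  leading term a: no divisor's leading term divides it; move a to the remainder.
  leading term b^2: no divisor's leading term divides it; move 2/9b^2 to the remainder.
  leading term b: no divisor's leading term divides it; move 19/36b to the remainder.
  leading term 1: no divisor's leading term divides it; move 1/4 to the remainder.
  remainder a + 2/9b^2 + 19/36b + 1/4 ≠ 0; add h_3 = a + 2/9b^2 + 19/36b + 1/4 to the basis.

S(f_1,h_3): lcm = ab. S = a - 2/9b^3 - 19/36b^2 + 1/4b + 3/2.
  leading term a: subtract (1)·h_3 from a - 2/9b^3 - 19/36b^2 + 1/4b + 3/2 → -2/9b^3 - 3/4b^2 - 5/18b + 5/4
  leading term b^3: no divisor's leading term divides it; move -2/9b^3 to the remainder.
  leading term b^2: no divisor's leading term divides it; move -3/4b^2 to the remainder.
  leading term b: no divisor's leading term divides it; move -5/18b to the remainder.
  leading term 1: no divisor's leading term divides it; move 5/4 to the remainder.
  remainder -2/9b^3 - 3/4b^2 - 5/18b + 5/4 ≠ 0; add h_4 = -2/9b^3 - 3/4b^2 - 5/18b + 5/4 to the basis.

S(f_2,h_3): lcm = a^2. S = -2/9ab^2 - 3/4ab - 1/36a - 1/3b - 2/3.
  leading term ab^2: subtract (1/27b)·f_1 from -2/9ab^2 - 3/4ab - 1/36a - 1/3b - 2/3 → -19/36ab - 1/36a + 1/9b^2 - 2/3
  leading term ab: subtract (19/216)·f_1 from -19/36ab - 1/36a + 1/9b^2 - 2/3 → 1/2a + 1/9b^2 + 19/72b + 1/8
  leading term a: subtract (1/2)·h_3 from 1/2a + 1/9b^2 + 19/72b + 1/8 → 0
  remainder 0.

S(f_1,h_4): lcm = ab^3. S = -19/8ab^2 - 5/4ab + 45/8a + 1/2b^3 + 3/2b^2.
  leading term ab^2: subtract (19/48b)·f_1 from -19/8ab^2 - 5/4ab + 45/8a + 1/2b^3 + 3/2b^2 → 9/8ab + 45/8a + 1/2b^3 + 43/16b^2 + 57/16b
  leading term ab: subtract (-3/16)·f_1 from 9/8ab + 45/8a + 1/2b^3 + 43/16b^2 + 57/16b → 9/2a + 1/2b^3 + 43/16b^2 + 3b - 27/16
  leading term a: subtract (9/2)·h_3 from 9/2a + 1/2b^3 + 43/16b^2 + 3b - 27/16 → 1/2b^3 + 27/16b^2 + 5/8b - 45/16
  leading term b^3: subtract (-9/4)·h_4 from 1/2b^3 + 27/16b^2 + 5/8b - 45/16 → 0
  remainder 0.

S(f_2,h_4): leading monomials are coprime, so the S-polynomial reduces to 0 (Buchberger's first criterion).
S(h_3,h_4): leading monomials are coprime, so the S-polynomial reduces to 0 (Buchberger's first criterion).
Every S-polynomial of the final basis reduces to 0, so we have a Gröbner basis.
Inter-reduce: drop elements whose leading term is divisible by another's, tail-reduce, and make monic.
Reduced Gröbner basis: {a + 2/9b^2 + 19/36b + 1/4, b^3 + 27/8b^2 + 5/4b - 45/8}.
Label its elements g_1 = a + 2/9b^2 + 19/36b + 1/4, g_2 = b^3 + 27/8b^2 + 5/4b - 45/8.

Reduce p = ab - 2/9b^2 - 37/36b + 41/4 modulo G:
  leading term ab: subtract (b)·g_1 from ab - 2/9b^2 - 37/36b + 41/4 → -2/9b^3 - 3/4b^2 - 23/18b + 41/4
  leading term b^3: subtract (-2/9)·g_2 from -2/9b^3 - 3/4b^2 - 23/18b + 41/4 → -b + 9
  leading term b: no divisor's leading term divides it; move -b to the remainder.
  leading term 1: no divisor's leading term divides it; move 9 to the remainder.
  normal form = -b + 9.
The normal form is nonzero, so p ∉ I. Since p minus its normal form lies in I, I + (p) = I + (r) where r = -b + 9; decide whether this ideal is the whole ring.
Run Buchberger on G together with r (pairs among the g_i already reduce to 0 since G is a Gröbner basis):
g_1 = a + 2/9b^2 + 19/36b + 1/4, LT = a.
g_2 = b^3 + 27/8b^2 + 5/4b - 45/8, LT = b^3.
r = -b + 9, LT = b.

S(g_1,g_2): leading monomials are coprime, so the S-polynomial reduces to 0 (Buchberger's first criterion).
S(g_1,r): leading monomials are coprime, so the S-polynomial reduces to 0 (Buchberger's first criterion).
S(g_2,r): lcm = b^3. S = 99/8b^2 + 5/4b - 45/8.
  leading term b^2: subtract (-99/8b)·r from 99/8b^2 + 5/4b - 45/8 → 901/8b - 45/8
  leading term b: subtract (-901/8)·r from 901/8b - 45/8 → 1008
  leading term 1: no divisor's leading term divides it; move 1008 to the remainder.
  remainder 1008 ≠ 0; add m_4 = 1008 to the basis.

S(g_1,m_4): leading monomials are coprime, so the S-polynomial reduces to 0 (Buchberger's first criterion).
S(g_2,m_4): leading monomials are coprime, so the S-polynomial reduces to 0 (Buchberger's first criterion).
S(r,m_4): leading monomials are coprime, so the S-polynomial reduces to 0 (Buchberger's first criterion).
Every S-polynomial of the final basis reduces to 0, so we have a Gröbner basis.
Inter-reduce: drop elements whose leading term is divisible by another's, tail-reduce, and make monic.
Reduced Gröbner basis: {1}.
The reduced Gröbner basis of I + (p) is {1}: the ideal is the whole ring, so the enlarged system has no common solution — adjoining p is inconsistent.

Adjoining ab - 2/9b^2 - 37/36b + 41/4 makes the ideal the whole ring: the system is inconsistent.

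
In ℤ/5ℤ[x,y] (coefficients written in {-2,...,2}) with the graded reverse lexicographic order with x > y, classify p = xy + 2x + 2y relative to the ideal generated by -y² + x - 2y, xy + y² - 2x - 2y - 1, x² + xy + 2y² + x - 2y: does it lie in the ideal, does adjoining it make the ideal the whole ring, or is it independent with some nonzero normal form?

First compute the reduced Gröbner basis of I by Buchberger's algorithm.
f_1 = -y² + x - 2y, LT = y².
f_2 = xy + y² - 2x - 2y - 1, LT = xy.
f_3 = x² + xy + 2y² + x - 2y, LT = x².

S(f_1,f_2): lcm = xy². S = -y³ - x² - xy + 2y² + y.
  leading term y³: subtract (y)·f_1 from -y³ - x² - xy + 2y² + y → -x² - 2xy - y² + y
  leading term x²: subtract (-1)·f_3 from -x² - 2xy - y² + y → -xy + y² + x - y
  leading term xy: subtract (-1)·f_2 from -xy + y² + x - y → 2y² - x + 2y - 1
  leading term y²: subtract (-2)·f_1 from 2y² - x + 2y - 1 → x - 2y - 1
  leading term x: no divisor's leading term divides it; move x to the remainder.
  leading term y: no divisor's leading term divides it; move -2y to the remainder.
  leading term 1: no divisor's leading term divides it; move -1 to the remainder.
  remainder x - 2y - 1 ≠ 0; add h_4 = x - 2y - 1 to the basis.

The other S-polynomials (S(f_1,f_3), S(f_2,f_3), S(f_1,h_4), S(f_2,h_4), S(f_3,h_4)) all reduce to 0 modulo the current basis, so we have a Gröbner basis.
Inter-reduce: drop elements whose leading term is divisible by another's, tail-reduce, and make monic.
Reduced Gröbner basis: {y² - 1, x - 2y - 1}.
Label its elements g_1 = y² - 1, g_2 = x - 2y - 1.

Reduce p = xy + 2x + 2y modulo G:
  leading term xy: subtract (y)·g_2 from xy + 2x + 2y → 2y² + 2x - 2y
  leading term y²: subtract (2)·g_1 from 2y² + 2x - 2y → 2x - 2y + 2
  leading term x: subtract (2)·g_2 from 2x - 2y + 2 → 2y - 1
  leading term y: no divisor's leading term divides it; move 2y to the remainder.
  leading term 1: no divisor's leading term divides it; move -1 to the remainder.
  normal form = 2y - 1.
The normal form is nonzero, so p ∉ I. Since p minus its normal form lies in I, I + (p) = I + (r) where r = 2y - 1; decide whether this ideal is the whole ring.
Run Buchberger on G together with r (pairs among the g_i already reduce to 0 since G is a Gröbner basis):
g_1 = y² - 1, LT = y².
g_2 = x - 2y - 1, LT = x.
r = 2y - 1, LT = y.

S(g_1,r): lcm = y². S = -2y - 1.
  leading term y: subtract (-1)·r from -2y - 1 → -2
  leading term 1: no divisor's leading term divides it; move -2 to the remainder.
  remainder -2 ≠ 0; add m_4 = -2 to the basis.

The other S-polynomials (S(g_1,g_2), S(g_2,r), S(g_1,m_4), S(g_2,m_4), S(r,m_4)) all reduce to 0 modulo the current basis, so we have a Gröbner basis.
Inter-reduce: drop elements whose leading term is divisible by another's, tail-reduce, and make monic.
Reduced Gröbner basis: {1}.
The reduced Gröbner basis of I + (p) is {1}: the ideal is the whole ring, so the enlarged system has no common solution — adjoining p is inconsistent.

Ideal membership is decidable via reduction modulo a Gröbner basis.

Adjoining xy + 2x + 2y makes the ideal the whole ring: the system is inconsistent.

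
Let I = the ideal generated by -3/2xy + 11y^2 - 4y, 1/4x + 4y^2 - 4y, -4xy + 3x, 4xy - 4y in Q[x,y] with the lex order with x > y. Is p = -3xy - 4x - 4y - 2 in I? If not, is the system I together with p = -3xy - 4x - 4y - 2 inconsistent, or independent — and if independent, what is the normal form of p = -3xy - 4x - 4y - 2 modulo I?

First compute the reduced Gröbner basis of I by Buchberger's algorithm.
f_1 = -3/2xy + 11y^2 - 4y, LT = xy.
f_2 = 1/4x + 4y^2 - 4y, LT = x.
f_3 = -4xy + 3x, LT = xy.
f_4 = 4xy - 4y, LT = xy.

S(f_1,f_2): lcm = xy. S = -16y^3 + 26/3y^2 + 8/3y.
  leading term y^3: no divisor's leading term divides it; move -16y^3 to the remainder.
  leading term y^2: no divisor's leading term divides it; move 26/3y^2 to the remainder.
  leading term y: no divisor's leading term divides it; move 8/3y to the remainder.
  remainder -16y^3 + 26/3y^2 + 8/3y ≠ 0; add h_5 = -16y^3 + 26/3y^2 + 8/3y to the basis.

S(f_1,f_3): lcm = xy. S = 3/4x - 22/3y^2 + 8/3y.
  leading term x: subtract (3)·f_2 from 3/4x - 22/3y^2 + 8/3y → -58/3y^2 + 44/3y
  leading term y^2: no divisor's leading term divides it; move -58/3y^2 to the remainder.
  leading term y: no divisor's leading term divides it; move 44/3y to the remainder.
  remainder -58/3y^2 + 44/3y ≠ 0; add h_6 = -58/3y^2 + 44/3y to the basis.

S(f_1,f_4): lcm = xy. S = -22/3y^2 + 11/3y.
  leading term y^2: subtract (11/29)·h_6 from -22/3y^2 + 11/3y → -55/29y
  leading term y: no divisor's leading term divides it; move -55/29y to the remainder.
  remainder -55/29y ≠ 0; add h_7 = -55/29y to the basis.

The other S-polynomials (S(f_2,f_3), S(f_2,f_4), S(f_3,f_4), S(f_1,h_5), S(f_2,h_5), S(f_3,h_5), S(f_4,h_5), S(f_1,h_6), S(f_2,h_6), S(f_3,h_6), S(f_4,h_6), S(h_5,h_6), S(f_1,h_7), S(f_2,h_7), S(f_3,h_7), S(f_4,h_7), S(h_5,h_7), S(h_6,h_7)) all reduce to 0 modulo the current basis, so we have a Gröbner basis.
Inter-reduce: drop elements whose leading term is divisible by another's, tail-reduce, and make monic.
Reduced Gröbner basis: {x, y}.
Label its elements g_1 = x, g_2 = y.

Reduce p = -3xy - 4x - 4y - 2 modulo G:
  leading term xy: subtract (-3y)·g_1 from -3xy - 4x - 4y - 2 → -4x - 4y - 2
  leading term x: subtract (-4)·g_1 from -4x - 4y - 2 → -4y - 2
  leading term y: subtract (-4)·g_2 from -4y - 2 → -2
  leading term 1: no divisor's leading term divides it; move -2 to the remainder.
  normal form = -2.
The normal form is nonzero, so p ∉ I. Since p minus its normal form lies in I, I + (p) = I + (r) where r = -2; decide whether this ideal is the whole ring.
Here r = -2 is a nonzero constant, hence a unit: 1 ∈ I + (p), the Gröbner basis of I + (p) is {1}, and the enlarged system has no common solution — adjoining p is inconsistent.

Adjoining -3xy - 4x - 4y - 2 makes the ideal the whole ring: the system is inconsistent.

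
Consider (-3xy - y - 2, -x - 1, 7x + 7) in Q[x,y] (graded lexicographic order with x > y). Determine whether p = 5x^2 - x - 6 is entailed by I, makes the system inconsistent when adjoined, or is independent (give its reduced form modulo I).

5x^2 - x - 6 lies in I (it reduces to 0).

First compute the reduced Gröbner basis of I by Buchberger's algorithm.
f_1 = -3xy - y - 2, LT = xy.
f_2 = -x - 1, LT = x.
f_3 = 7x + 7, LT = x.

S(f_1,f_2): lcm = xy. S = -2/3y + 2/3.
  leading term y: no divisor's leading term divides it; move -2/3y to the remainder.
  leading term 1: no divisor's leading term divides it; move 2/3 to the remainder.
  remainder -2/3y + 2/3 ≠ 0; add h_4 = -2/3y + 2/3 to the basis.

The other S-polynomials (S(f_1,f_3), S(f_2,f_3), S(f_1,h_4), S(f_2,h_4), S(f_3,h_4)) all reduce to 0 modulo the current basis, so we have a Gröbner basis.
Inter-reduce: drop elements whose leading term is divisible by another's, tail-reduce, and make monic.
Reduced Gröbner basis: {x + 1, y - 1}.
Label its elements g_1 = x + 1, g_2 = y - 1.

Reduce p = 5x^2 - x - 6 modulo G:
  leading term x^2: subtract (5x)·g_1 from 5x^2 - x - 6 → -6x - 6
  leading term x: subtract (-6)·g_1 from -6x - 6 → 0
  normal form = 0.
Since the normal form is 0, p ∈ I.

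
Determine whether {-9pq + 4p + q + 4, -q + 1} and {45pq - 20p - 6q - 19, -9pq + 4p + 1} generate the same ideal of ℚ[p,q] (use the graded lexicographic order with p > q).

Equality of ideals is decidable: compute both reduced Gröbner bases (unique for the ordering) and check whether they agree.
Buchberger on the first generating set:
f_1 = -9pq + 4p + q + 4, LT = pq.
f_2 = -q + 1, LT = q.

S(f_1,f_2): lcm = pq. S = 5/9p - 1/9q - 4/9.
  reduce S modulo (f_1, f_2):
  remainder 5/9p - 5/9 ≠ 0; add g_3 = 5/9p - 5/9 to the basis.

The other S-polynomials (S(f_1,g_3), S(f_2,g_3)) all reduce to 0 modulo the current basis, so we have a Gröbner basis.
Inter-reduce: drop elements whose leading term is divisible by another's, tail-reduce, and make monic.
Reduced Gröbner basis: {p - 1, q - 1}.

Buchberger on the second generating set:
h_1 = 45pq - 20p - 6q - 19, LT = pq.
h_2 = -9pq + 4p + 1, LT = pq.

S(h_1,h_2): lcm = pq. S = -2/15q - 14/45.
  reduce S modulo (h_1, h_2):
  remainder -2/15q - 14/45 ≠ 0; add k_3 = -2/15q - 14/45 to the basis.

S(h_1,k_3): lcm = pq. S = -25/9p - 2/15q - 19/45.
  reduce S modulo (h_1, h_2, k_3):
  remainder -25/9p - 1/9 ≠ 0; add k_4 = -25/9p - 1/9 to the basis.

The other S-polynomials (S(h_2,k_3), S(h_1,k_4), S(h_2,k_4), S(k_3,k_4)) all reduce to 0 modulo the current basis, so we have a Gröbner basis.
Inter-reduce: drop elements whose leading term is divisible by another's, tail-reduce, and make monic.
Reduced Gröbner basis: {p + 1/25, q + 7/3}.

These differ, so the ideals are not equal.

No, the ideals differ.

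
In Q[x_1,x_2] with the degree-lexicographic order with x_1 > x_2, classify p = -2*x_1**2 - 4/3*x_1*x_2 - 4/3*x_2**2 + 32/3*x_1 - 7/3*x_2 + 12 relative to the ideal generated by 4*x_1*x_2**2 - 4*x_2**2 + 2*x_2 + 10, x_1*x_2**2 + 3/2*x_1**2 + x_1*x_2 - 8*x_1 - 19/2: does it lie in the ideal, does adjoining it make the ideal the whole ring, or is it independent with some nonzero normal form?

Adjoining -2*x_1**2 - 4/3*x_1*x_2 - 4/3*x_2**2 + 32/3*x_1 - 7/3*x_2 + 12 makes the ideal the whole ring: the system is inconsistent.

First compute the reduced Gröbner basis of I by Buchberger's algorithm.
f_1 = 4*x_1*x_2**2 - 4*x_2**2 + 2*x_2 + 10, LT = x_1*x_2**2.
f_2 = x_1*x_2**2 + 3/2*x_1**2 + x_1*x_2 - 8*x_1 - 19/2, LT = x_1*x_2**2.

S(f_1,f_2): lcm = x_1*x_2**2. S = -3/2*x_1**2 - x_1*x_2 - x_2**2 + 8*x_1 + 1/2*x_2 + 12.
  leading term x_1**2: no divisor's leading term divides it; move -3/2*x_1**2 to the remainder.
  leading term x_1*x_2: no divisor's leading term divides it; move -x_1*x_2 to the remainder.
  leading term x_2**2: no divisor's leading term divides it; move -x_2**2 to the remainder.
  leading term x_1: no divisor's leading term divides it; move 8*x_1 to the remainder.
  leading term x_2: no divisor's leading term divides it; move 1/2*x_2 to the remainder.
  leading term 1: no divisor's leading term divides it; move 12 to the remainder.
  remainder -3/2*x_1**2 - x_1*x_2 - x_2**2 + 8*x_1 + 1/2*x_2 + 12 ≠ 0; add h_3 = -3/2*x_1**2 - x_1*x_2 - x_2**2 + 8*x_1 + 1/2*x_2 + 12 to the basis.

S(f_1,h_3): lcm = x_1**2*x_2**2. S = -2/3*x_1*x_2**3 - 2/3*x_2**4 + 13/3*x_1*x_2**2 + 1/3*x_2**3 + 1/2*x_1*x_2 + 8*x_2**2 + 5/2*x_1.
  leading term x_1*x_2**3: subtract (-1/6*x_2)·f_1 from -2/3*x_1*x_2**3 - 2/3*x_2**4 + 13/3*x_1*x_2**2 + 1/3*x_2**3 + 1/2*x_1*x_2 + 8*x_2**2 + 5/2*x_1 → -2/3*x_2**4 + 13/3*x_1*x_2**2 - 1/3*x_2**3 + 1/2*x_1*x_2 + 25/3*x_2**2 + 5/2*x_1 + 5/3*x_2
  leading term x_2**4: no divisor's leading term divides it; move -2/3*x_2**4 to the remainder.
  leading term x_1*x_2**2: subtract (13/12)·f_1 from 13/3*x_1*x_2**2 - 1/3*x_2**3 + 1/2*x_1*x_2 + 25/3*x_2**2 + 5/2*x_1 + 5/3*x_2 → -1/3*x_2**3 + 1/2*x_1*x_2 + 38/3*x_2**2 + 5/2*x_1 - 1/2*x_2 - 65/6
  leading term x_2**3: no divisor's leading term divides it; move -1/3*x_2**3 to the remainder.
  leading term x_1*x_2: no divisor's leading term divides it; move 1/2*x_1*x_2 to the remainder.
  leading term x_2**2: no divisor's leading term divides it; move 38/3*x_2**2 to the remainder.
  leading term x_1: no divisor's leading term divides it; move 5/2*x_1 to the remainder.
  leading term x_2: no divisor's leading term divides it; move -1/2*x_2 to the remainder.
  leading term 1: no divisor's leading term divides it; move -65/6 to the remainder.
  remainder -2/3*x_2**4 - 1/3*x_2**3 + 1/2*x_1*x_2 + 38/3*x_2**2 + 5/2*x_1 - 1/2*x_2 - 65/6 ≠ 0; add h_4 = -2/3*x_2**4 - 1/3*x_2**3 + 1/2*x_1*x_2 + 38/3*x_2**2 + 5/2*x_1 - 1/2*x_2 - 65/6 to the basis.

The other S-polynomials (S(f_2,h_3), S(f_1,h_4), S(f_2,h_4), S(h_3,h_4)) all reduce to 0 modulo the current basis, so we have a Gröbner basis.
Inter-reduce: drop elements whose leading term is divisible by another's, tail-reduce, and make monic.
Reduced Gröbner basis: {x_2**4 + 1/2*x_2**3 - 3/4*x_1*x_2 - 19*x_2**2 - 15/4*x_1 + 3/4*x_2 + 65/4, x_1*x_2**2 - x_2**2 + 1/2*x_2 + 5/2, x_1**2 + 2/3*x_1*x_2 + 2/3*x_2**2 - 16/3*x_1 - 1/3*x_2 - 8}.
Label its elements g_1 = x_2**4 + 1/2*x_2**3 - 3/4*x_1*x_2 - 19*x_2**2 - 15/4*x_1 + 3/4*x_2 + 65/4, g_2 = x_1*x_2**2 - x_2**2 + 1/2*x_2 + 5/2, g_3 = x_1**2 + 2/3*x_1*x_2 + 2/3*x_2**2 - 16/3*x_1 - 1/3*x_2 - 8.

Reduce p = -2*x_1**2 - 4/3*x_1*x_2 - 4/3*x_2**2 + 32/3*x_1 - 7/3*x_2 + 12 modulo G:
  leading term x_1**2: subtract (-2)·g_3 from -2*x_1**2 - 4/3*x_1*x_2 - 4/3*x_2**2 + 32/3*x_1 - 7/3*x_2 + 12 → -3*x_2 - 4
  leading term x_2: no divisor's leading term divides it; move -3*x_2 to the remainder.
  leading term 1: no divisor's leading term divides it; move -4 to the remainder.
  normal form = -3*x_2 - 4.
The normal form is nonzero, so p ∉ I. Since p minus its normal form lies in I, I + (p) = I + (r) where r = -3*x_2 - 4; decide whether this ideal is the whole ring.
Run Buchberger on G together with r (pairs among the g_i already reduce to 0 since G is a Gröbner basis):
g_1 = x_2**4 + 1/2*x_2**3 - 3/4*x_1*x_2 - 19*x_2**2 - 15/4*x_1 + 3/4*x_2 + 65/4, LT = x_2**4.
g_2 = x_1*x_2**2 - x_2**2 + 1/2*x_2 + 5/2, LT = x_1*x_2**2.
g_3 = x_1**2 + 2/3*x_1*x_2 + 2/3*x_2**2 - 16/3*x_1 - 1/3*x_2 - 8, LT = x_1**2.
r = -3*x_2 - 4, LT = x_2.

S(g_1,r): lcm = x_2**4. S = -5/6*x_2**3 - 3/4*x_1*x_2 - 19*x_2**2 - 15/4*x_1 + 3/4*x_2 + 65/4.
  leading term x_2**3: subtract (5/18*x_2**2)·r from -5/6*x_2**3 - 3/4*x_1*x_2 - 19*x_2**2 - 15/4*x_1 + 3/4*x_2 + 65/4 → -3/4*x_1*x_2 - 161/9*x_2**2 - 15/4*x_1 + 3/4*x_2 + 65/4
  leading term x_1*x_2: subtract (1/4*x_1)·r from -3/4*x_1*x_2 - 161/9*x_2**2 - 15/4*x_1 + 3/4*x_2 + 65/4 → -161/9*x_2**2 - 11/4*x_1 + 3/4*x_2 + 65/4
  leading term x_2**2: subtract (161/27*x_2)·r from -161/9*x_2**2 - 11/4*x_1 + 3/4*x_2 + 65/4 → -11/4*x_1 + 2657/108*x_2 + 65/4
  leading term x_1: no divisor's leading term divides it; move -11/4*x_1 to the remainder.
  leading term x_2: subtract (-2657/324)·r from 2657/108*x_2 + 65/4 → -5363/324
  leading term 1: no divisor's leading term divides it; move -5363/324 to the remainder.
  remainder -11/4*x_1 - 5363/324 ≠ 0; add m_5 = -11/4*x_1 - 5363/324 to the basis.

S(g_2,r): lcm = x_1*x_2**2. S = -4/3*x_1*x_2 - x_2**2 + 1/2*x_2 + 5/2.
  leading term x_1*x_2: subtract (4/9*x_1)·r from -4/3*x_1*x_2 - x_2**2 + 1/2*x_2 + 5/2 → -x_2**2 + 16/9*x_1 + 1/2*x_2 + 5/2
  leading term x_2**2: subtract (1/3*x_2)·r from -x_2**2 + 16/9*x_1 + 1/2*x_2 + 5/2 → 16/9*x_1 + 11/6*x_2 + 5/2
  leading term x_1: subtract (-64/99)·m_5 from 16/9*x_1 + 11/6*x_2 + 5/2 → 11/6*x_2 - 131521/16038
  leading term x_2: subtract (-11/18)·r from 11/6*x_2 - 131521/16038 → -170725/16038
  leading term 1: no divisor's leading term divides it; move -170725/16038 to the remainder.
  remainder -170725/16038 ≠ 0; add m_6 = -170725/16038 to the basis.

The other S-polynomials (S(g_1,g_2), S(g_1,g_3), S(g_2,g_3), S(g_3,r), S(g_1,m_5), S(g_2,m_5), S(g_3,m_5), S(r,m_5), S(g_1,m_6), S(g_2,m_6), S(g_3,m_6), S(r,m_6), S(m_5,m_6)) all reduce to 0 modulo the current basis, so we have a Gröbner basis.
Inter-reduce: drop elements whose leading term is divisible by another's, tail-reduce, and make monic.
Reduced Gröbner basis: {1}.
The reduced Gröbner basis of I + (p) is {1}: the ideal is the whole ring, so the enlarged system has no common solution — adjoining p is inconsistent.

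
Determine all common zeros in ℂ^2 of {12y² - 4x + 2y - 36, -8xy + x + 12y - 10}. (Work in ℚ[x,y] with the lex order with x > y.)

{(2, -2), (-17*sqrt(1297)/128 - 505/128, 47/48 - sqrt(1297)/48), (-505/128 + 17*sqrt(1297)/128, sqrt(1297)/48 + 47/48)}

Compute a lex Gröbner basis by Buchberger's algorithm.
f_1 = -4x + 12y² + 2y - 36, LT = x.
f_2 = -8xy + x + 12y - 10, LT = xy.

S(f_1,f_2): lcm = xy. S = ⅛x - 3y³ - ½y² + 21/2y - 5/4.
  leading term x: subtract (-1/32)·f_1 from ⅛x - 3y³ - ½y² + 21/2y - 5/4 → -3y³ - ⅛y² + 169/16y - 19/8
  leading term y³: no divisor's leading term divides it; move -3y³ to the remainder.
  leading term y²: no divisor's leading term divides it; move -⅛y² to the remainder.
  leading term y: no divisor's leading term divides it; move 169/16y to the remainder.
  leading term 1: no divisor's leading term divides it; move -19/8 to the remainder.
  remainder -3y³ - ⅛y² + 169/16y - 19/8 ≠ 0; add h_3 = -3y³ - ⅛y² + 169/16y - 19/8 to the basis.

The other S-polynomials (S(f_1,h_3), S(f_2,h_3)) all reduce to 0 modulo the current basis, so we have a Gröbner basis.
Inter-reduce: drop elements whose leading term is divisible by another's, tail-reduce, and make monic.
Reduced Gröbner basis: {x - 3y² - ½y + 9, y³ + 1/24y² - 169/48y + 19/24}.

From the last basis element, y³ + 1/24y² - 169/48y + 19/24 = 0, so y takes values in {-2, 47/48 - sqrt(1297)/48, sqrt(1297)/48 + 47/48}. Each choice, substituted upward through the basis, yields the corresponding point(s) of the solution set.
  y = -2: the earlier basis element becomes x - 2 = 0, giving x = 2 — point (2, -2).
  y = 47/48 - sqrt(1297)/48: the earlier basis element becomes x + 505/128 + 17*sqrt(1297)/128 = 0, giving x = -17*sqrt(1297)/128 - 505/128 — point (-17*sqrt(1297)/128 - 505/128, 47/48 - sqrt(1297)/48).
  y = sqrt(1297)/48 + 47/48: the earlier basis element becomes x - 17*sqrt(1297)/128 + 505/128 = 0, giving x = -505/128 + 17*sqrt(1297)/128 — point (-505/128 + 17*sqrt(1297)/128, sqrt(1297)/48 + 47/48).
Check: every point annihilates each of the original generators.
Zero-dimensionality of the ideal guarantees finitely many solutions over ℂ.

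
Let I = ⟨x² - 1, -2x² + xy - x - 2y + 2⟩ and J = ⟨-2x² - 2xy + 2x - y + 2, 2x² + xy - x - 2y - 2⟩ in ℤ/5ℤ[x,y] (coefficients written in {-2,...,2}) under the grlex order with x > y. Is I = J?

Two ideals are equal iff their reduced Gröbner bases coincide (the reduced basis is unique for a fixed ordering).
Buchberger on the first generating set:
f_1 = x² - 1, LT = x².
f_2 = -2x² + xy - x - 2y + 2, LT = x².

S(f_1,f_2): lcm = x². S = -2xy + 2x - y.
  reduce S modulo (f_1, f_2):
  remainder -2xy + 2x - y ≠ 0; add g_3 = -2xy + 2x - y to the basis.

S(f_1,g_3): lcm = x²y. S = x² + 2xy - y.
  reduce S modulo (f_1, f_2, g_3):
  remainder 2x - 2y + 1 ≠ 0; add g_4 = 2x - 2y + 1 to the basis.

S(g_3,g_4): lcm = xy. S = y² - x.
  reduce S modulo (f_1, f_2, g_3, g_4):
  remainder y² - y - 2 ≠ 0; add g_5 = y² - y - 2 to the basis.

The other S-polynomials (S(f_2,g_3), S(f_1,g_4), S(f_2,g_4), S(f_1,g_5), S(f_2,g_5), S(g_3,g_5), S(g_4,g_5)) all reduce to 0 modulo the current basis, so we have a Gröbner basis.
Inter-reduce: drop elements whose leading term is divisible by another's, tail-reduce, and make monic.
Reduced Gröbner basis: {y² - y - 2, x - y - 2}.

Buchberger on the second generating set:
h_1 = -2x² - 2xy + 2x - y + 2, LT = x².
h_2 = 2x² + xy - x - 2y - 2, LT = x².

S(h_1,h_2): lcm = x². S = -2xy + 2x - y.
  reduce S modulo (h_1, h_2):
  remainder -2xy + 2x - y ≠ 0; add k_3 = -2xy + 2x - y to the basis.

S(h_1,k_3): lcm = x²y. S = xy² + x² + xy - 2y² - y.
  reduce S modulo (h_1, h_2, k_3):
  remainder 2x - 2y + 1 ≠ 0; add k_4 = 2x - 2y + 1 to the basis.

S(k_3,k_4): lcm = xy. S = y² - x.
  reduce S modulo (h_1, h_2, k_3, k_4):
  remainder y² - y - 2 ≠ 0; add k_5 = y² - y - 2 to the basis.

The other S-polynomials (S(h_2,k_3), S(h_1,k_4), S(h_2,k_4), S(h_1,k_5), S(h_2,k_5), S(k_3,k_5), S(k_4,k_5)) all reduce to 0 modulo the current basis, so we have a Gröbner basis.
Inter-reduce: drop elements whose leading term is divisible by another's, tail-reduce, and make monic.
Reduced Gröbner basis: {y² - y - 2, x - y - 2}.

The two bases agree; hence the ideals are identical.

Yes, the ideals are equal.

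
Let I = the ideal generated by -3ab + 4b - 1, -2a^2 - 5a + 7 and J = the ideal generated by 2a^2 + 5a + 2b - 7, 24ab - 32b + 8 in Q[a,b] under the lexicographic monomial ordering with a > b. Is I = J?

Two ideals are equal iff their reduced Gröbner bases coincide (the reduced basis is unique for a fixed ordering).
Buchberger on the first generating set:
f_1 = -3ab + 4b - 1, LT = ab.
f_2 = -2a^2 - 5a + 7, LT = a^2.

S(f_1,f_2): lcm = a^2b. S = -23/6ab + 1/3a + 7/2b.
  leading term ab: subtract (23/18)·f_1 from -23/6ab + 1/3a + 7/2b → 1/3a - 29/18b + 23/18
  leading term a: no divisor's leading term divides it; move 1/3a to the remainder.
  leading term b: no divisor's leading term divides it; move -29/18b to the remainder.
  leading term 1: no divisor's leading term divides it; move 23/18 to the remainder.
  remainder 1/3a - 29/18b + 23/18 ≠ 0; add g_3 = 1/3a - 29/18b + 23/18 to the basis.

S(f_1,g_3): lcm = ab. S = 29/6b^2 - 31/6b + 1/3.
  leading term b^2: no divisor's leading term divides it; move 29/6b^2 to the remainder.
  leading term b: no divisor's leading term divides it; move -31/6b to the remainder.
  leading term 1: no divisor's leading term divides it; move 1/3 to the remainder.
  remainder 29/6b^2 - 31/6b + 1/3 ≠ 0; add g_4 = 29/6b^2 - 31/6b + 1/3 to the basis.

The other S-polynomials (S(f_2,g_3), S(f_1,g_4), S(f_2,g_4), S(g_3,g_4)) all reduce to 0 modulo the current basis, so we have a Gröbner basis.
Inter-reduce: drop elements whose leading term is divisible by another's, tail-reduce, and make monic.
Reduced Gröbner basis: {a - 29/6b + 23/6, b^2 - 31/29b + 2/29}.

Buchberger on the second generating set:
h_1 = 2a^2 + 5a + 2b - 7, LT = a^2.
h_2 = 24ab - 32b + 8, LT = ab.

S(h_1,h_2): lcm = a^2b. S = 23/6ab - 1/3a + b^2 - 7/2b.
  leading term ab: subtract (23/144)·h_2 from 23/6ab - 1/3a + b^2 - 7/2b → -1/3a + b^2 + 29/18b - 23/18
  leading term a: no divisor's leading term divides it; move -1/3a to the remainder.
  leading term b^2: no divisor's leading term divides it; move b^2 to the remainder.
  leading term b: no divisor's leading term divides it; move 29/18b to the remainder.
  leading term 1: no divisor's leading term divides it; move -23/18 to the remainder.
  remainder -1/3a + b^2 + 29/18b - 23/18 ≠ 0; add k_3 = -1/3a + b^2 + 29/18b - 23/18 to the basis.

S(h_2,k_3): lcm = ab. S = 3b^3 + 29/6b^2 - 31/6b + 1/3.
  leading term b^3: no divisor's leading term divides it; move 3b^3 to the remainder.
  leading term b^2: no divisor's leading term divides it; move 29/6b^2 to the remainder.
  leading term b: no divisor's leading term divides it; move -31/6b to the remainder.
  leading term 1: no divisor's leading term divides it; move 1/3 to the remainder.
  remainder 3b^3 + 29/6b^2 - 31/6b + 1/3 ≠ 0; add k_4 = 3b^3 + 29/6b^2 - 31/6b + 1/3 to the basis.

The other S-polynomials (S(h_1,k_3), S(h_1,k_4), S(h_2,k_4), S(k_3,k_4)) all reduce to 0 modulo the current basis, so we have a Gröbner basis.
Inter-reduce: drop elements whose leading term is divisible by another's, tail-reduce, and make monic.
Reduced Gröbner basis: {a - 3b^2 - 29/6b + 23/6, b^3 + 29/18b^2 - 31/18b + 1/9}.

The bases are distinct; the ideals are different.

No, the ideals differ.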